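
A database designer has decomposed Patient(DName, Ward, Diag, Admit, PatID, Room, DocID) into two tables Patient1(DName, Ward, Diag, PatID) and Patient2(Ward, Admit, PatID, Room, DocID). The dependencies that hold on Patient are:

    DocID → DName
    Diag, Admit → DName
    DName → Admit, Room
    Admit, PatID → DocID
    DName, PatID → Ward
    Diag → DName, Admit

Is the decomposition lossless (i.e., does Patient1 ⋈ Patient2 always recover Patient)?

Common attributes: Patient1 ∩ Patient2 = {Ward, PatID}.
No dependency enlarges {Ward, PatID}, so (Ward, PatID)⁺ = {Ward, PatID}.
The closure contains neither all of Patient1 = {DName, Ward, Diag, PatID} nor all of Patient2 = {Ward, Admit, PatID, Room, DocID}, so the common attributes are not a superkey of either fragment. The join is lossy.

No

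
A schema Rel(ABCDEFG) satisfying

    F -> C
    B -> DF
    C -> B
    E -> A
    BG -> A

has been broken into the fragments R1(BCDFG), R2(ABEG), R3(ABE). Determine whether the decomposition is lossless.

Chase test. Columns are ABCDEFG; row i has aⱼ where attribute j ∈ Ri, else bᵢⱼ.
Initial tableau (one row per fragment):
  row 1: b11 a2 a3 a4 b15 a6 a7
  row 2: a1 a2 b23 b24 a5 b26 a7
  row 3: a1 a2 b33 b34 a5 b36 b37
Rows 1 and 2 agree on B; apply B→DF and equate their DF entries.
Rows 1 and 3 agree on B; apply B→DF and equate their DF entries.
Rows 1 and 2 agree on BG; apply BG→A and equate their A entries.
Rows 1 and 2 agree on F; apply F→C and equate their C entries.
Rows 1 and 3 agree on F; apply F→C and equate their C entries.
Row 2 is now all distinguished symbols — the join is lossless.

Yes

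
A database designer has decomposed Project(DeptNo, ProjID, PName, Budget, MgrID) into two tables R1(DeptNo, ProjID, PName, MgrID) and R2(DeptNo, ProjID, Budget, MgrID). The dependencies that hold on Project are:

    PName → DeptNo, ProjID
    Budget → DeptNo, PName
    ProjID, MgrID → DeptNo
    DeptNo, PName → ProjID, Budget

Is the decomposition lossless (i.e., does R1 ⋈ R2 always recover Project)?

No

Common attributes: R1 ∩ R2 = {DeptNo, ProjID, MgrID}.
No dependency enlarges {DeptNo, ProjID, MgrID}, so (DeptNo, ProjID, MgrID)⁺ = {DeptNo, ProjID, MgrID}.
The closure contains neither all of R1 = {DeptNo, ProjID, PName, MgrID} nor all of R2 = {DeptNo, ProjID, Budget, MgrID}, so the common attributes are not a superkey of either fragment. The join is lossy.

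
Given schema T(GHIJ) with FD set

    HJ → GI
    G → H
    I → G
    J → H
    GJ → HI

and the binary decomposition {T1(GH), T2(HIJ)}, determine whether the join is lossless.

No

Common attributes: T1 ∩ T2 = {H}.
No dependency enlarges {H}, so (H)⁺ = {H}.
The closure contains neither all of T1 = {GH} nor all of T2 = {HIJ}, so the common attributes are not a superkey of either fragment. The join is lossy.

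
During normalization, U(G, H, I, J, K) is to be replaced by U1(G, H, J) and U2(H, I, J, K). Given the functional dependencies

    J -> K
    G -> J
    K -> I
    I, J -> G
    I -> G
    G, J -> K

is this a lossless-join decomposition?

Common attributes: U1 ∩ U2 = {H, J}.
Closure of {H, J}: J → K applies, adding K; K → I applies, adding I; I, J → G applies, adding G. So (H, J)⁺ = {G, H, I, J, K}.
This closure contains every attribute of U1, so U1 ∩ U2 → U1. The join is lossless.

Yes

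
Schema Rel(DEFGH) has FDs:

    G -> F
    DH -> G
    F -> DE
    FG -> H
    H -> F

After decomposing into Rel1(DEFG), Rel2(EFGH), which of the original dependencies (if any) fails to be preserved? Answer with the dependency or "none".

none

G → F lies within Rel1.
DH → G: restricted closure across fragments reaches G.
F → DE lies within Rel1.
FG → H lies within Rel2.
H → F lies within Rel2.
Every dependency is enforceable on the fragments, so the decomposition is dependency-preserving.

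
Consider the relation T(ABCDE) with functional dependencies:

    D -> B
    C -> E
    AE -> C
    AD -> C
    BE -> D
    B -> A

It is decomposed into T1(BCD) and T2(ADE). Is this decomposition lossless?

Common attributes: T1 ∩ T2 = {D}.
Closure of {D}: D → B applies, adding B; B → A applies, adding A; AD → C applies, adding C; C → E applies, adding E. So (D)⁺ = {ABCDE}.
This closure contains every attribute of T1, so T1 ∩ T2 → T1. The join is lossless.

Yes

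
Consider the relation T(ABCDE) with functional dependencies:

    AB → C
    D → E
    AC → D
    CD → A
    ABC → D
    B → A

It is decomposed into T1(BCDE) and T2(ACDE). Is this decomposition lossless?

Common attributes: T1 ∩ T2 = {CDE}.
Closure of {CDE}: CD → A applies, adding A. So (CDE)⁺ = {ACDE}.
This closure contains every attribute of T2, so T1 ∩ T2 → T2. The join is lossless.

Yes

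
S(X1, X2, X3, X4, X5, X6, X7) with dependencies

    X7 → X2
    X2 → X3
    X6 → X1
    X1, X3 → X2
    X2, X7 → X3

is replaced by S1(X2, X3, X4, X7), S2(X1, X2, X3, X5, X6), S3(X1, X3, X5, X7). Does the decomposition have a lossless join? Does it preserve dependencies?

lossy but dependency-preserving

Lossless test (chase): Rows 1 and 3 agree on X7; apply X7→X2 and equate their X2 entries. No row becomes fully distinguished — the join is lossy.
Dependency preservation: every FD's attributes lie within a single fragment, so each can be enforced locally — preserved.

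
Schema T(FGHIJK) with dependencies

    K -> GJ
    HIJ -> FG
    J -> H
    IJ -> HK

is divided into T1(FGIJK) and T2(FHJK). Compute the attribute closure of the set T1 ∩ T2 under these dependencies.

FGHJK

T1 ∩ T2 = {FJK}.
K → GJ applies, adding G
J → H applies, adding H
Closure: {FGHJK}.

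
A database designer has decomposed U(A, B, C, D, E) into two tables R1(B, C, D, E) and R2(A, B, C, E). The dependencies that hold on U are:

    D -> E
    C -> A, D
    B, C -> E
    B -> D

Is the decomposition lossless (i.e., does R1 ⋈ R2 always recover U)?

Yes

Common attributes: R1 ∩ R2 = {B, C, E}.
Closure of {B, C, E}: C → A, D applies, adding A, D. So (B, C, E)⁺ = {A, B, C, D, E}.
This closure contains every attribute of R1, so R1 ∩ R2 → R1. The join is lossless.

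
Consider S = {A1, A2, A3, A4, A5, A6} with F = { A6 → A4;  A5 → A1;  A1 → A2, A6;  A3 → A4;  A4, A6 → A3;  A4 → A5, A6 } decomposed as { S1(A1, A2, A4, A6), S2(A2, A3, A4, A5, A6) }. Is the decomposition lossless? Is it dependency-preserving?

Lossless test: (A2, A4, A6)⁺ = {A1, A2, A3, A4, A5, A6}, which contains all of one fragment — lossless.
Dependency preservation: A5 → A1 is not contained in any single fragment, but the restricted closure of its left-hand side across the fragments still reaches the right-hand side; the remaining FDs each lie inside some fragment. All dependencies are preserved.

lossless and dependency-preserving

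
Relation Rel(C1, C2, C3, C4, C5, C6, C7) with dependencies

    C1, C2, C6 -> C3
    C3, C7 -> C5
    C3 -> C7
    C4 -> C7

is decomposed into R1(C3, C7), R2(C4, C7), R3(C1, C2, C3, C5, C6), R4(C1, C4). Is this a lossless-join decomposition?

Chase test. Columns are C1, C2, C3, C4, C5, C6, C7; row i has aⱼ where attribute j ∈ Ri, else bᵢⱼ.
Initial tableau (one row per fragment):
  row 1: b11 b12 a3 b14 b15 b16 a7
  row 2: b21 b22 b23 a4 b25 b26 a7
  row 3: a1 a2 a3 b34 a5 a6 b37
  row 4: a1 b42 b43 a4 b45 b46 b47
Rows 1 and 3 agree on C3; apply C3→C7 and equate their C7 entries.
Rows 2 and 4 agree on C4; apply C4→C7 and equate their C7 entries.
Rows 1 and 3 agree on C3, C7; apply C3, C7→C5 and equate their C5 entries.
No row becomes fully distinguished — the join is lossy.

No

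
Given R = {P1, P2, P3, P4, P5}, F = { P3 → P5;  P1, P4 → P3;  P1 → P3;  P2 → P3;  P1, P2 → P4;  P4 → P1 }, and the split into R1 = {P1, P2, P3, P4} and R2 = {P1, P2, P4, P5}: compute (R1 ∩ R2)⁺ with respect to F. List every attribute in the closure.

R1 ∩ R2 = {P1, P2, P4}.
P1, P4 → P3 applies, adding P3
P3 → P5 applies, adding P5
Closure: {P1, P2, P3, P4, P5}.

P1, P2, P3, P4, P5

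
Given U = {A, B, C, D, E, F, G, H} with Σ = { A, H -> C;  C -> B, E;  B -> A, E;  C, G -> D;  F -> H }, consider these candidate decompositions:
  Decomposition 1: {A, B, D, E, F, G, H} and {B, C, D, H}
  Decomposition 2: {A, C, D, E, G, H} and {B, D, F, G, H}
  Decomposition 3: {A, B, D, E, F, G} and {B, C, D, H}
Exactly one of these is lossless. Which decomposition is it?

Decomposition 1

Decomposition 1: common = {B, D, H}, closure = {A, B, C, D, E, H} → lossless.
Decomposition 2: common = {D, G, H}, closure = {D, G, H} → lossy.
Decomposition 3: common = {B, D}, closure = {A, B, D, E} → lossy.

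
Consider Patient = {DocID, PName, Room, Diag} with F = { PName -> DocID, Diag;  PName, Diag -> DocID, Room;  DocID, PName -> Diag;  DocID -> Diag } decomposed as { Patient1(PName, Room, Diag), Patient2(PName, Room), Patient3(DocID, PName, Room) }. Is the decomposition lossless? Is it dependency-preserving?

Lossless test (chase): Rows 1 and 2 agree on PName; apply PName→DocID, Diag and equate their DocID, Diag entries. Rows 1 and 3 agree on PName; apply PName→DocID, Diag and equate their DocID, Diag entries. Row 1 is now all distinguished symbols — the join is lossless.
Dependency preservation: the restricted closure of {DocID} across the fragments never reaches {Diag}, so DocID → Diag cannot be enforced without a join — not preserved.

lossless but not dependency-preserving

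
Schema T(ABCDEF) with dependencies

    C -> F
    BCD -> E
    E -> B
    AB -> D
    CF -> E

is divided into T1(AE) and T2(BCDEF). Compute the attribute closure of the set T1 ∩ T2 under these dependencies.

T1 ∩ T2 = {E}.
E → B applies, adding B
Closure: {BE}.

BE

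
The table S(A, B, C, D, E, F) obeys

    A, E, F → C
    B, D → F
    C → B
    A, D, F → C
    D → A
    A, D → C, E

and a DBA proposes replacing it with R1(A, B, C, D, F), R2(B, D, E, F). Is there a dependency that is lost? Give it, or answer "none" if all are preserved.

Check A, E, F → C: no single fragment contains all of {A, C, E, F}, and the restricted closure of {A, E, F} across the fragments never reaches {C}.
B, D → F is preserved.
C → B is preserved.
A, D, F → C is preserved.
D → A is preserved.
A, D → C, E is preserved.

A, E, F → C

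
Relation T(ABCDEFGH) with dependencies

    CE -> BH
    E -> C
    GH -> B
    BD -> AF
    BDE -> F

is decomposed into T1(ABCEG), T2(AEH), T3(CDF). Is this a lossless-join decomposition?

Chase test. Columns are ABCDEFGH; row i has aⱼ where attribute j ∈ Ti, else bᵢⱼ.
Initial tableau (one row per fragment):
  row 1: a1 a2 a3 b14 a5 b16 a7 b18
  row 2: a1 b22 b23 b24 a5 b26 b27 a8
  row 3: b31 b32 a3 a4 b35 a6 b37 b38
Rows 1 and 2 agree on E; apply E→C and equate their C entries.
Rows 1 and 2 agree on CE; apply CE→BH and equate their BH entries.
No row becomes fully distinguished — the join is lossy.

No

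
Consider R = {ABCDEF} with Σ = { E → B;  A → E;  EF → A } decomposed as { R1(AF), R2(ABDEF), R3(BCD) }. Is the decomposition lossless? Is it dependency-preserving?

Lossless test (chase): Rows 1 and 2 agree on A; apply A→E and equate their E entries. Rows 1 and 2 agree on E; apply E→B and equate their B entries. No row becomes fully distinguished — the join is lossy.
Dependency preservation: every FD's attributes lie within a single fragment, so each can be enforced locally — preserved.

lossy but dependency-preserving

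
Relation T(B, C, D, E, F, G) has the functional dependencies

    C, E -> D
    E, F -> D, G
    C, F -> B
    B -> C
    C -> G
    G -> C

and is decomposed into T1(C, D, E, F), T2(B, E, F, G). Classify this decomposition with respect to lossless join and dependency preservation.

Lossless test: (E, F)⁺ = {B, C, D, E, F, G}, which contains all of one fragment — lossless.
Dependency preservation: the restricted closure of {C, F} across the fragments never reaches {B}, so C, F → B cannot be enforced without a join — not preserved.

lossless but not dependency-preserving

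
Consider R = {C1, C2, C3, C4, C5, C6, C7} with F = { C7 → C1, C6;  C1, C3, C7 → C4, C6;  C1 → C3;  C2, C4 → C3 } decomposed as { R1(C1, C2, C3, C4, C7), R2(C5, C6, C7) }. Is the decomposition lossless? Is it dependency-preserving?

Lossless test: (C7)⁺ = {C1, C3, C4, C6, C7}, which is a superkey of neither fragment — lossy.
Dependency preservation: C7 → C1, C6; C1, C3, C7 → C4, C6 are not contained in any single fragment, but the restricted closure of each left-hand side across the fragments still reaches the right-hand side; the remaining FDs each lie inside some fragment. All dependencies are preserved.

lossy but dependency-preserving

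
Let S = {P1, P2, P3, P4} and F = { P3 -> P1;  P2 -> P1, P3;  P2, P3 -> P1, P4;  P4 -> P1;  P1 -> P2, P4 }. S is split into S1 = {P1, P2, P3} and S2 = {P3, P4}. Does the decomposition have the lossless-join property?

Yes

Common attributes: S1 ∩ S2 = {P3}.
Closure of {P3}: P3 → P1 applies, adding P1; P1 → P2, P4 applies, adding P2, P4. So (P3)⁺ = {P1, P2, P3, P4}.
This closure contains every attribute of S1, so S1 ∩ S2 → S1. The join is lossless.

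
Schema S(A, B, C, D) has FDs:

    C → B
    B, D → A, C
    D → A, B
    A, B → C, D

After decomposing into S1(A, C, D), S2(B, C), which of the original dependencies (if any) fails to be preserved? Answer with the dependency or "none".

Check A, B → C, D: no single fragment contains all of {A, B, C, D}, and the restricted closure of {A, B} across the fragments never reaches {C, D}.
C → B is preserved.
B, D → A, C is preserved.
D → A, B is preserved.

A, B → C, D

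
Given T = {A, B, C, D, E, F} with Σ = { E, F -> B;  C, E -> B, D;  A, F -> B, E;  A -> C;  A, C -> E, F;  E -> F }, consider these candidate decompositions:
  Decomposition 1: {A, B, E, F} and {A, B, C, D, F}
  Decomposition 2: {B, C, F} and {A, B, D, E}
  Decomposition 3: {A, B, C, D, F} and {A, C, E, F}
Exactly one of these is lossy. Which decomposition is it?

Decomposition 1: common = {A, B, F}, closure = {A, B, C, D, E, F} → lossless.
Decomposition 2: common = {B}, closure = {B} → lossy.
Decomposition 3: common = {A, C, F}, closure = {A, B, C, D, E, F} → lossless.

Decomposition 2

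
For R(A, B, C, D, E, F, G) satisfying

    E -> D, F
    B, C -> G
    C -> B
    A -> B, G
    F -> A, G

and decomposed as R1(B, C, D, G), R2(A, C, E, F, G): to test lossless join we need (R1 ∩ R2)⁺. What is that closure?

R1 ∩ R2 = {C, G}.
C → B applies, adding B
Closure: {B, C, G}.

B, C, G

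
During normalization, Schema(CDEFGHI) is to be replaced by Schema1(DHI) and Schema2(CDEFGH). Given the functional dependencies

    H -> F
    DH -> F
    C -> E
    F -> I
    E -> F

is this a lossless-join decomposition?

Yes

Common attributes: Schema1 ∩ Schema2 = {DH}.
Closure of {DH}: H → F applies, adding F; F → I applies, adding I. So (DH)⁺ = {DFHI}.
This closure contains every attribute of Schema1, so Schema1 ∩ Schema2 → Schema1. The join is lossless.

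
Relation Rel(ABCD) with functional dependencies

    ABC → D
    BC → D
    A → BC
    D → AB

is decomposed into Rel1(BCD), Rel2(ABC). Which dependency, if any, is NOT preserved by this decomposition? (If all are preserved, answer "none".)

none

ABC → D: restricted closure across fragments reaches D.
BC → D lies within Rel1.
A → BC lies within Rel2.
D → AB: restricted closure across fragments reaches AB.
Every dependency is enforceable on the fragments, so the decomposition is dependency-preserving.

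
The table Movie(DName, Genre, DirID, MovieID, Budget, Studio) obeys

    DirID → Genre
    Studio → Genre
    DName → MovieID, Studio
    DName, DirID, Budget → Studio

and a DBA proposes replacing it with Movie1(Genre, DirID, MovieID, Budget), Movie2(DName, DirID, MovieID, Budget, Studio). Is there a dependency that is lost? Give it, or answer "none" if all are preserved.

Studio → Genre

Check Studio → Genre: no single fragment contains all of {Genre, Studio}, and the restricted closure of {Studio} across the fragments never reaches {Genre}.
DirID → Genre is preserved.
DName → MovieID, Studio is preserved.
DName, DirID, Budget → Studio is preserved.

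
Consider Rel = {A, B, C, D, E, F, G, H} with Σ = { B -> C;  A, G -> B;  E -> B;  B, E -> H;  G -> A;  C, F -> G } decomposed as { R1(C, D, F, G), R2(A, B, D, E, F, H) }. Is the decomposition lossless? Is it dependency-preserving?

Lossless test: (D, F)⁺ = {D, F}, which is a superkey of neither fragment — lossy.
Dependency preservation: the restricted closure of {B} across the fragments never reaches {C}, so B → C cannot be enforced without a join — not preserved.

lossy and not dependency-preserving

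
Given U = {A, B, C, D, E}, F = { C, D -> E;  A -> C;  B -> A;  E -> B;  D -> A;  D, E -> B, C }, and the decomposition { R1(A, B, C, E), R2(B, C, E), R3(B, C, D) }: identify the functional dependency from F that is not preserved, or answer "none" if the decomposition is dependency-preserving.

C, D -> E

Check C, D → E: no single fragment contains all of {C, D, E}, and the restricted closure of {C, D} across the fragments never reaches {E}.
A → C is preserved.
B → A is preserved.
E → B is preserved.
D → A is preserved.
D, E → B, C is preserved.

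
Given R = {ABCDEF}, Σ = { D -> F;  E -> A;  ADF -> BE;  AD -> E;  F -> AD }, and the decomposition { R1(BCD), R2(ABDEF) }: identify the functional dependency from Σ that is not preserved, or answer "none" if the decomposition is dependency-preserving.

D → F lies within R2.
E → A lies within R2.
ADF → BE lies within R2.
AD → E lies within R2.
F → AD lies within R2.
Every dependency is enforceable on the fragments, so the decomposition is dependency-preserving.

none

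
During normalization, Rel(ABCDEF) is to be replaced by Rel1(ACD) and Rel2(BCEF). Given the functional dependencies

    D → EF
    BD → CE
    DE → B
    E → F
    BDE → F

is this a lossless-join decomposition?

No

Common attributes: Rel1 ∩ Rel2 = {C}.
No dependency enlarges {C}, so (C)⁺ = {C}.
The closure contains neither all of Rel1 = {ACD} nor all of Rel2 = {BCEF}, so the common attributes are not a superkey of either fragment. The join is lossy.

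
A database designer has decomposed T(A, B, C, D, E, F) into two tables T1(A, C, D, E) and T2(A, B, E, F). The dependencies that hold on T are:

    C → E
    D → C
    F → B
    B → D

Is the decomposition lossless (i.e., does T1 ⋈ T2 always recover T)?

No

Common attributes: T1 ∩ T2 = {A, E}.
No dependency enlarges {A, E}, so (A, E)⁺ = {A, E}.
The closure contains neither all of T1 = {A, C, D, E} nor all of T2 = {A, B, E, F}, so the common attributes are not a superkey of either fragment. The join is lossy.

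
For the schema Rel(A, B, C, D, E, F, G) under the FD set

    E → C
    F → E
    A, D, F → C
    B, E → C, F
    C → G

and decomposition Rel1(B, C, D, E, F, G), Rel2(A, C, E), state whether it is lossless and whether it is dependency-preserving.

Lossless test: (C, E)⁺ = {C, E, G}, which is a superkey of neither fragment — lossy.
Dependency preservation: A, D, F → C is not contained in any single fragment, but the restricted closure of its left-hand side across the fragments still reaches the right-hand side; the remaining FDs each lie inside some fragment. All dependencies are preserved.

lossy but dependency-preserving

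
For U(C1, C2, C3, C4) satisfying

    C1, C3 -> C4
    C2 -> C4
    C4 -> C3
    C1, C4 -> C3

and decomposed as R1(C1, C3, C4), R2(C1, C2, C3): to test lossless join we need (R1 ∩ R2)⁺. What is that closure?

C1, C3, C4

R1 ∩ R2 = {C1, C3}.
C1, C3 → C4 applies, adding C4
Closure: {C1, C3, C4}.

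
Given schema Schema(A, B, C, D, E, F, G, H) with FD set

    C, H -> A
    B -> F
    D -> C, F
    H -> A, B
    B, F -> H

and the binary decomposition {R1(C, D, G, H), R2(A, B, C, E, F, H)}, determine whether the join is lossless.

Common attributes: R1 ∩ R2 = {C, H}.
Closure of {C, H}: C, H → A applies, adding A; H → A, B applies, adding B; B → F applies, adding F. So (C, H)⁺ = {A, B, C, F, H}.
The closure contains neither all of R1 = {C, D, G, H} nor all of R2 = {A, B, C, E, F, H}, so the common attributes are not a superkey of either fragment. The join is lossy.

No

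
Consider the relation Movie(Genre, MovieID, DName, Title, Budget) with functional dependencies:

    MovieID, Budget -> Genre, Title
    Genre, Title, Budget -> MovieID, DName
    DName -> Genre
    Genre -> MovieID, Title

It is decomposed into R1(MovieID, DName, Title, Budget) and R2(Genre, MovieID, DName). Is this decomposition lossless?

Yes

Common attributes: R1 ∩ R2 = {MovieID, DName}.
Closure of {MovieID, DName}: DName → Genre applies, adding Genre; Genre → MovieID, Title applies, adding Title. So (MovieID, DName)⁺ = {Genre, MovieID, DName, Title}.
This closure contains every attribute of R2, so R1 ∩ R2 → R2. The join is lossless.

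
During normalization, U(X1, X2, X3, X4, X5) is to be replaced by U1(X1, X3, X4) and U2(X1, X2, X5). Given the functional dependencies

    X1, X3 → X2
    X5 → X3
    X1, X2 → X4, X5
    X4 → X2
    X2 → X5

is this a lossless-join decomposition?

Common attributes: U1 ∩ U2 = {X1}.
No dependency enlarges {X1}, so (X1)⁺ = {X1}.
The closure contains neither all of U1 = {X1, X3, X4} nor all of U2 = {X1, X2, X5}, so the common attributes are not a superkey of either fragment. The join is lossy.

No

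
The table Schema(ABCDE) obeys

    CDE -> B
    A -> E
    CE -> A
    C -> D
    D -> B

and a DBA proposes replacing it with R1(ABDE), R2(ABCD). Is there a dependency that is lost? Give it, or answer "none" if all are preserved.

Check CE → A: no single fragment contains all of {ACE}, and the restricted closure of {CE} across the fragments never reaches {A}.
CDE → B is preserved.
A → E is preserved.
C → D is preserved.
D → B is preserved.

CE -> A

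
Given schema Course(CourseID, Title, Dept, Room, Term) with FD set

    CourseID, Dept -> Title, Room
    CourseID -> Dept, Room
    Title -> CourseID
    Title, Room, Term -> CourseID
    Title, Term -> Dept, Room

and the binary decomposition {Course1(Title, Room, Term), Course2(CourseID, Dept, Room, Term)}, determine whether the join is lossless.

Common attributes: Course1 ∩ Course2 = {Room, Term}.
No dependency enlarges {Room, Term}, so (Room, Term)⁺ = {Room, Term}.
The closure contains neither all of Course1 = {Title, Room, Term} nor all of Course2 = {CourseID, Dept, Room, Term}, so the common attributes are not a superkey of either fragment. The join is lossy.

No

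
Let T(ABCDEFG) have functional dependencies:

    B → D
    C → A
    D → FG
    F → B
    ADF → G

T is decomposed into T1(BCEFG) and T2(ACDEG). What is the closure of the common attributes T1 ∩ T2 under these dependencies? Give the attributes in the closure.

ACEG

T1 ∩ T2 = {CEG}.
C → A applies, adding A
Closure: {ACEG}.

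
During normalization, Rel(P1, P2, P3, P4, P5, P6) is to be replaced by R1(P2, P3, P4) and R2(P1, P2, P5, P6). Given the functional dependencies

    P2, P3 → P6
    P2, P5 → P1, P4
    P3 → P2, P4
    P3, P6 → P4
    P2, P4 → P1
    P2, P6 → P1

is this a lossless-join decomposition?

No

Common attributes: R1 ∩ R2 = {P2}.
No dependency enlarges {P2}, so (P2)⁺ = {P2}.
The closure contains neither all of R1 = {P2, P3, P4} nor all of R2 = {P1, P2, P5, P6}, so the common attributes are not a superkey of either fragment. The join is lossy.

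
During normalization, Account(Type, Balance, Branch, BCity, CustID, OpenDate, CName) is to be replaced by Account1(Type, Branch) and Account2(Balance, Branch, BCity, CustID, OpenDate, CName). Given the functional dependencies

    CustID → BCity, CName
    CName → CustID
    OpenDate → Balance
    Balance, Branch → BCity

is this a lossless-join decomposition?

Common attributes: Account1 ∩ Account2 = {Branch}.
No dependency enlarges {Branch}, so (Branch)⁺ = {Branch}.
The closure contains neither all of Account1 = {Type, Branch} nor all of Account2 = {Balance, Branch, BCity, CustID, OpenDate, CName}, so the common attributes are not a superkey of either fragment. The join is lossy.

No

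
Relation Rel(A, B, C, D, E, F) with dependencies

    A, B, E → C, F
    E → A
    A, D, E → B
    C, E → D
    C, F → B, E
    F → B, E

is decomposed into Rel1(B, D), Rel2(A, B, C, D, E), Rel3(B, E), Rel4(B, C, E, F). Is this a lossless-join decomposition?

Chase test. Columns are A, B, C, D, E, F; row i has aⱼ where attribute j ∈ Reli, else bᵢⱼ.
Initial tableau (one row per fragment):
  row 1: b11 a2 b13 a4 b15 b16
  row 2: a1 a2 a3 a4 a5 b26
  row 3: b31 a2 b33 b34 a5 b36
  row 4: b41 a2 a3 b44 a5 a6
Rows 2 and 3 agree on E; apply E→A and equate their A entries.
Rows 2 and 4 agree on E; apply E→A and equate their A entries.
Rows 2 and 4 agree on C, E; apply C, E→D and equate their D entries.
Rows 2 and 3 agree on A, B, E; apply A, B, E→C, F and equate their C, F entries.
Rows 2 and 4 agree on A, B, E; apply A, B, E→C, F and equate their C, F entries.
Rows 2 and 3 agree on C, E; apply C, E→D and equate their D entries.
Row 2 is now all distinguished symbols — the join is lossless.

Yes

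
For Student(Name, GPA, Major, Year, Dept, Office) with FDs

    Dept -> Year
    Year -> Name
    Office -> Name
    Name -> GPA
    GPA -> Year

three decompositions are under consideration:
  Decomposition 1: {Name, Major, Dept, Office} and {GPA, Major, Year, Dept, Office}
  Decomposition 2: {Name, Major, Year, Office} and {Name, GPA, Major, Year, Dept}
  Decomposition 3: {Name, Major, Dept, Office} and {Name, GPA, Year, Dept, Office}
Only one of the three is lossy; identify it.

Decomposition 2

Decomposition 1: common = {Major, Dept, Office}, closure = {Name, GPA, Major, Year, Dept, Office} → lossless.
Decomposition 2: common = {Name, Major, Year}, closure = {Name, GPA, Major, Year} → lossy.
Decomposition 3: common = {Name, Dept, Office}, closure = {Name, GPA, Year, Dept, Office} → lossless.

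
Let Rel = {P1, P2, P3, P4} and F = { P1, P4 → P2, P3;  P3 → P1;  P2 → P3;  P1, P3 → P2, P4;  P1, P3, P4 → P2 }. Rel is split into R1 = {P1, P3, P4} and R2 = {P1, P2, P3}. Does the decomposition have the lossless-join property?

Common attributes: R1 ∩ R2 = {P1, P3}.
Closure of {P1, P3}: P1, P3 → P2, P4 applies, adding P2, P4. So (P1, P3)⁺ = {P1, P2, P3, P4}.
This closure contains every attribute of R1, so R1 ∩ R2 → R1. The join is lossless.

Yes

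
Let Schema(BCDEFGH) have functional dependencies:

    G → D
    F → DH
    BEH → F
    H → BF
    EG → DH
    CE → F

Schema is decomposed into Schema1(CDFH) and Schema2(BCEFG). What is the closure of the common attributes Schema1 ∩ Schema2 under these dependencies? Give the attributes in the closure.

BCDFH

Schema1 ∩ Schema2 = {CF}.
F → DH applies, adding DH
H → BF applies, adding B
Closure: {BCDFH}.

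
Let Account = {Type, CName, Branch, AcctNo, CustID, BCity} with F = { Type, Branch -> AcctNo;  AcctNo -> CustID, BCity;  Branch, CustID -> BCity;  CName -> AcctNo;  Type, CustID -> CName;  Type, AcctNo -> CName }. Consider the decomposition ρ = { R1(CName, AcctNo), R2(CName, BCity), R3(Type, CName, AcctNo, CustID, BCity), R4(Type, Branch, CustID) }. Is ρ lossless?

Chase test. Columns are Type, CName, Branch, AcctNo, CustID, BCity; row i has aⱼ where attribute j ∈ Ri, else bᵢⱼ.
Initial tableau (one row per fragment):
  row 1: b11 a2 b13 a4 b15 b16
  row 2: b21 a2 b23 b24 b25 a6
  row 3: a1 a2 b33 a4 a5 a6
  row 4: a1 b42 a3 b44 a5 b46
Rows 1 and 3 agree on AcctNo; apply AcctNo→CustID, BCity and equate their CustID, BCity entries.
Rows 1 and 2 agree on CName; apply CName→AcctNo and equate their AcctNo entries.
Rows 3 and 4 agree on Type, CustID; apply Type, CustID→CName and equate their CName entries.
Rows 1 and 2 agree on AcctNo; apply AcctNo→CustID, BCity and equate their CustID, BCity entries.
Rows 1 and 4 agree on CName; apply CName→AcctNo and equate their AcctNo entries.
Rows 1 and 4 agree on AcctNo; apply AcctNo→CustID, BCity and equate their CustID, BCity entries.
Row 4 is now all distinguished symbols — the join is lossless.

Yes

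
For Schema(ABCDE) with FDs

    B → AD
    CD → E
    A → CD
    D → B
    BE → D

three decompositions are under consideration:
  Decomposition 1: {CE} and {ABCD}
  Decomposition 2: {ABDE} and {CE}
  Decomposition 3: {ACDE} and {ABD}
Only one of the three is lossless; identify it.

Decomposition 3

Decomposition 1: common = {C}, closure = {C} → lossy.
Decomposition 2: common = {E}, closure = {E} → lossy.
Decomposition 3: common = {AD}, closure = {ABCDE} → lossless.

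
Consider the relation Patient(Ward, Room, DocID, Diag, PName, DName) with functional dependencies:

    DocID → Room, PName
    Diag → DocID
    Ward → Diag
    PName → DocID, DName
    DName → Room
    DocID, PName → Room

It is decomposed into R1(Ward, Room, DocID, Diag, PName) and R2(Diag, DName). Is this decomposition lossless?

Common attributes: R1 ∩ R2 = {Diag}.
Closure of {Diag}: Diag → DocID applies, adding DocID; DocID → Room, PName applies, adding Room, PName; PName → DocID, DName applies, adding DName. So (Diag)⁺ = {Room, DocID, Diag, PName, DName}.
This closure contains every attribute of R2, so R1 ∩ R2 → R2. The join is lossless.

Yes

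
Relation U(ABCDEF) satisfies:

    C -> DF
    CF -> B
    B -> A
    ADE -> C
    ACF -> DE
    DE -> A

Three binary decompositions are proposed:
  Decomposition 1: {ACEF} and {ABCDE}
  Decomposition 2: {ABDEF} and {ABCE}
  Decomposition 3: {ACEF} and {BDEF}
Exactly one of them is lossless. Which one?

Decomposition 1

Decomposition 1: common = {ACE}, closure = {ABCDEF} → lossless.
Decomposition 2: common = {ABE}, closure = {ABE} → lossy.
Decomposition 3: common = {EF}, closure = {EF} → lossy.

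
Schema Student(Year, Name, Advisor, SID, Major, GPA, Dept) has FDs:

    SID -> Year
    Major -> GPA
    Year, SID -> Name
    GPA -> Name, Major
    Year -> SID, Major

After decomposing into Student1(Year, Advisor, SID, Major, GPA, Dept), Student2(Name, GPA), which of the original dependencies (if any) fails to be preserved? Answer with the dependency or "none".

SID → Year lies within Student1.
Major → GPA lies within Student1.
Year, SID → Name: restricted closure across fragments reaches Name.
GPA → Name, Major: restricted closure across fragments reaches Name, Major.
Year → SID, Major lies within Student1.
Every dependency is enforceable on the fragments, so the decomposition is dependency-preserving.

none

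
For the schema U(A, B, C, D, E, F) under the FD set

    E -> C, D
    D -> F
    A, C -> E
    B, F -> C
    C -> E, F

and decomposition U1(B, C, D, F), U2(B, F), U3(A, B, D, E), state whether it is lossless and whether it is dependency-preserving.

Lossless test (chase): Rows 1 and 3 agree on D; apply D→F and equate their F entries. Rows 1 and 2 agree on B, F; apply B, F→C and equate their C entries. Rows 1 and 3 agree on B, F; apply B, F→C and equate their C entries. Rows 1 and 2 agree on C; apply C→E, F and equate their E, F entries. Rows 1 and 3 agree on C; apply C→E, F and equate their E, F entries. Rows 1 and 2 agree on E; apply E→C, D and equate their C, D entries. Row 3 is now all distinguished symbols — the join is lossless.
Dependency preservation: the restricted closure of {E} across the fragments never reaches {C, D}, so E → C, D cannot be enforced without a join — not preserved.

lossless but not dependency-preserving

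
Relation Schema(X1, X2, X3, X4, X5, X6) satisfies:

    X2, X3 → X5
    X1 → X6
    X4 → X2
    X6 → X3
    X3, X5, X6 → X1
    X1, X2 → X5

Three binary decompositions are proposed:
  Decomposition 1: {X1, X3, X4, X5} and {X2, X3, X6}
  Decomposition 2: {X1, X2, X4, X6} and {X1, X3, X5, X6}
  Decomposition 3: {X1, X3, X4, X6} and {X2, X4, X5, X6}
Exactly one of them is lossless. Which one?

Decomposition 3

Decomposition 1: common = {X3}, closure = {X3} → lossy.
Decomposition 2: common = {X1, X6}, closure = {X1, X3, X6} → lossy.
Decomposition 3: common = {X4, X6}, closure = {X1, X2, X3, X4, X5, X6} → lossless.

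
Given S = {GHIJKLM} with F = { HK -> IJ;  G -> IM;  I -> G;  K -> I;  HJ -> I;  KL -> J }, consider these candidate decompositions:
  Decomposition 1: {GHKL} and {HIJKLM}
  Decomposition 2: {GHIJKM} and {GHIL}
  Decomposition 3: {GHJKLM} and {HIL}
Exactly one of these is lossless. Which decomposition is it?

Decomposition 1: common = {HKL}, closure = {GHIJKLM} → lossless.
Decomposition 2: common = {GHI}, closure = {GHIM} → lossy.
Decomposition 3: common = {HL}, closure = {HL} → lossy.

Decomposition 1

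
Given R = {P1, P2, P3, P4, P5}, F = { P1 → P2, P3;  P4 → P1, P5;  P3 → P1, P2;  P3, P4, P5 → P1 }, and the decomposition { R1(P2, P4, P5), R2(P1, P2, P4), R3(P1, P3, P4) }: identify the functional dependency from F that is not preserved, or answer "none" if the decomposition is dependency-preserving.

none

P1 → P2, P3: restricted closure across fragments reaches P2, P3.
P4 → P1, P5: restricted closure across fragments reaches P1, P5.
P3 → P1, P2: restricted closure across fragments reaches P1, P2.
P3, P4, P5 → P1: restricted closure across fragments reaches P1.
Every dependency is enforceable on the fragments, so the decomposition is dependency-preserving.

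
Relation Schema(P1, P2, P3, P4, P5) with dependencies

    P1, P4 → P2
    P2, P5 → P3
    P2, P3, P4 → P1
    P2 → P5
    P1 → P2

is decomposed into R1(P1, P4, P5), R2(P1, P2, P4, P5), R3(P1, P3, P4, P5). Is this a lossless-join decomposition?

Chase test. Columns are P1, P2, P3, P4, P5; row i has aⱼ where attribute j ∈ Ri, else bᵢⱼ.
Initial tableau (one row per fragment):
  row 1: a1 b12 b13 a4 a5
  row 2: a1 a2 b23 a4 a5
  row 3: a1 b32 a3 a4 a5
Rows 1 and 2 agree on P1, P4; apply P1, P4→P2 and equate their P2 entries.
Rows 1 and 3 agree on P1, P4; apply P1, P4→P2 and equate their P2 entries.
Rows 1 and 2 agree on P2, P5; apply P2, P5→P3 and equate their P3 entries.
Rows 1 and 3 agree on P2, P5; apply P2, P5→P3 and equate their P3 entries.
Row 1 is now all distinguished symbols — the join is lossless.

Yes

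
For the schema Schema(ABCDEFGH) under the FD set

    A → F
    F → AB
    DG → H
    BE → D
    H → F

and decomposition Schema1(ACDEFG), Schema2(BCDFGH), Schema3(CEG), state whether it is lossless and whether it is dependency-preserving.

Lossless test (chase): Rows 1 and 2 agree on F; apply F→AB and equate their AB entries. Rows 1 and 2 agree on DG; apply DG→H and equate their H entries. Row 1 is now all distinguished symbols — the join is lossless.
Dependency preservation: the restricted closure of {BE} across the fragments never reaches {D}, so BE → D cannot be enforced without a join — not preserved.

lossless but not dependency-preserving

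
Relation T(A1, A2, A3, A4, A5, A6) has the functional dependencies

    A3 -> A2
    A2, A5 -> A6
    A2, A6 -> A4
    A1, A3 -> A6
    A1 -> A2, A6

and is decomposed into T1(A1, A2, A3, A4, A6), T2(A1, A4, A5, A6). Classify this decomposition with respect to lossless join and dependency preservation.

lossy and not dependency-preserving

Lossless test: (A1, A4, A6)⁺ = {A1, A2, A4, A6}, which is a superkey of neither fragment — lossy.
Dependency preservation: the restricted closure of {A2, A5} across the fragments never reaches {A6}, so A2, A5 → A6 cannot be enforced without a join — not preserved.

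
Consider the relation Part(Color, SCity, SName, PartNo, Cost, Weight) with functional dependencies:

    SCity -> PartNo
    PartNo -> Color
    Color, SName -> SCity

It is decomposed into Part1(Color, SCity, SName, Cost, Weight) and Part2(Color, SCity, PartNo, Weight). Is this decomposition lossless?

Common attributes: Part1 ∩ Part2 = {Color, SCity, Weight}.
Closure of {Color, SCity, Weight}: SCity → PartNo applies, adding PartNo. So (Color, SCity, Weight)⁺ = {Color, SCity, PartNo, Weight}.
This closure contains every attribute of Part2, so Part1 ∩ Part2 → Part2. The join is lossless.

Yes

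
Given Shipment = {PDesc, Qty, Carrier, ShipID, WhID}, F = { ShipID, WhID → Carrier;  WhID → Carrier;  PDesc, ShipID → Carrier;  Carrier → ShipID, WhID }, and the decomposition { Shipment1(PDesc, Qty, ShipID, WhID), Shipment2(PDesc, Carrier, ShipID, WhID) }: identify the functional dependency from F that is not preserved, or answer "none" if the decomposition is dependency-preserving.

ShipID, WhID → Carrier lies within Shipment2.
WhID → Carrier lies within Shipment2.
PDesc, ShipID → Carrier lies within Shipment2.
Carrier → ShipID, WhID lies within Shipment2.
Every dependency is enforceable on the fragments, so the decomposition is dependency-preserving.

none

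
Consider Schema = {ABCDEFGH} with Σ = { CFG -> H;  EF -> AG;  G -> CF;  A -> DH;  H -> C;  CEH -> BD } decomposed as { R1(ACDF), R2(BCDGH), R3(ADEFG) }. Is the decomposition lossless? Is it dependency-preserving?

lossy and not dependency-preserving

Lossless test (chase): Rows 2 and 3 agree on G; apply G→CF and equate their CF entries. Rows 1 and 3 agree on A; apply A→DH and equate their DH entries. Rows 2 and 3 agree on CFG; apply CFG→H and equate their H entries. No row becomes fully distinguished — the join is lossy.
Dependency preservation: the restricted closure of {A} across the fragments never reaches {DH}, so A → DH cannot be enforced without a join — not preserved.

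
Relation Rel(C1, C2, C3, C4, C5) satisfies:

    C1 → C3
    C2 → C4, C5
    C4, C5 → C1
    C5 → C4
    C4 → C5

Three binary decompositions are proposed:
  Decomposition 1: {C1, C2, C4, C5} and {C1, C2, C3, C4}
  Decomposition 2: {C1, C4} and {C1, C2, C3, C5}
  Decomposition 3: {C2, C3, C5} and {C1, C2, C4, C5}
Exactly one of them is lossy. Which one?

Decomposition 2

Decomposition 1: common = {C1, C2, C4}, closure = {C1, C2, C3, C4, C5} → lossless.
Decomposition 2: common = {C1}, closure = {C1, C3} → lossy.
Decomposition 3: common = {C2, C5}, closure = {C1, C2, C3, C4, C5} → lossless.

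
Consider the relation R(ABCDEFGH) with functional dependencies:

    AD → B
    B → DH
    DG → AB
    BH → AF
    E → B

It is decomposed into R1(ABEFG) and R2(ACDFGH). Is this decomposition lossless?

No

Common attributes: R1 ∩ R2 = {AFG}.
No dependency enlarges {AFG}, so (AFG)⁺ = {AFG}.
The closure contains neither all of R1 = {ABEFG} nor all of R2 = {ACDFGH}, so the common attributes are not a superkey of either fragment. The join is lossy.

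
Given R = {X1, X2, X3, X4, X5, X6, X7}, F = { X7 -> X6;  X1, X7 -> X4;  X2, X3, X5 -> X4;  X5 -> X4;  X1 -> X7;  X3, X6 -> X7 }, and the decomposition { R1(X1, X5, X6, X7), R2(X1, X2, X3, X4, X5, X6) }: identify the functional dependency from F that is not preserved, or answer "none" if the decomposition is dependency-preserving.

X3, X6 -> X7

Check X3, X6 → X7: no single fragment contains all of {X3, X6, X7}, and the restricted closure of {X3, X6} across the fragments never reaches {X7}.
X7 → X6 is preserved.
X1, X7 → X4 is preserved.
X2, X3, X5 → X4 is preserved.
X5 → X4 is preserved.
X1 → X7 is preserved.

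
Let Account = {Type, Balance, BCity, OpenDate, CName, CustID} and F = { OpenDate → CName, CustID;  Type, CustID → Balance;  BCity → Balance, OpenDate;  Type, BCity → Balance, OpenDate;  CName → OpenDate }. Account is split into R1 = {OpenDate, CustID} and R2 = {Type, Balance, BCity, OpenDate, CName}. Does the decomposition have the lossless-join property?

Common attributes: R1 ∩ R2 = {OpenDate}.
Closure of {OpenDate}: OpenDate → CName, CustID applies, adding CName, CustID. So (OpenDate)⁺ = {OpenDate, CName, CustID}.
This closure contains every attribute of R1, so R1 ∩ R2 → R1. The join is lossless.

Yes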